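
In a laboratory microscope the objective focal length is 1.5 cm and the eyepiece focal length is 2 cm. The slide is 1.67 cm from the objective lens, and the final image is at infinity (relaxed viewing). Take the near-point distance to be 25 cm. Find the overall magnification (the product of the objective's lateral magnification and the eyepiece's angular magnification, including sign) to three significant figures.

Objective: 1/d_i = 1/f_obj - 1/d_o = 1/1.5 - 1/1.67 = 0.06786 cm^-1, so d_i = 14.735 cm.
m_obj = -d_i/d_o = -14.735/1.67 = -8.824.
Eyepiece angular magnification (image at infinity): M_eye = D/f_e = 25/2 = 12.500.
Overall M = m_obj x M_eye = (-8.824)(12.500) = -110.29.

-110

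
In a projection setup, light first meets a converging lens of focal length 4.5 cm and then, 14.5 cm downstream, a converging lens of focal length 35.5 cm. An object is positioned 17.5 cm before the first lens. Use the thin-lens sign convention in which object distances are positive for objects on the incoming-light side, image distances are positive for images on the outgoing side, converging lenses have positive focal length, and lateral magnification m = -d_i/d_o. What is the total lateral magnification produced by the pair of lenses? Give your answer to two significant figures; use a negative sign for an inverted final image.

Applying the thin-lens equation to the first lens, 1/4.5 = 1/17.5 + 1/d_i1, which gives d_i1 = 6.058 cm.
Its lateral magnification is m_1 = -d_i1/d_o1 = -(6.058)/17.5 = -0.3462.
Object distance for lens 2: d_o2 = 14.5 - 6.058 = 8.442 cm.
Applying the thin-lens equation again with f_2 = 35.5 cm and d_o2 = 8.442 cm gives d_i2 = -11.076 cm.
m_2 = -(-11.076)/(8.442) = 1.3120.
Overall magnification: m = m_1 m_2 = -0.4542.

-0.45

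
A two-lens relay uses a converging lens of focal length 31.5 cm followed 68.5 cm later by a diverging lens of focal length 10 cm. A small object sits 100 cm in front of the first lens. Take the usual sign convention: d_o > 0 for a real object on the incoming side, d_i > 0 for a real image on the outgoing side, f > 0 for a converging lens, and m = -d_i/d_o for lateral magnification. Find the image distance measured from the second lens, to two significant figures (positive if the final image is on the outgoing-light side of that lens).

-6.9 cm

First lens: d_i1 = 1/(1/31.5 - 1/100) = 45.985 cm.
Object distance for lens 2: d_o2 = 68.5 - 45.985 = 22.515 cm.
Second lens: d_i2 = 1/(1/(-10) - 1/(22.515)) = -6.924 cm.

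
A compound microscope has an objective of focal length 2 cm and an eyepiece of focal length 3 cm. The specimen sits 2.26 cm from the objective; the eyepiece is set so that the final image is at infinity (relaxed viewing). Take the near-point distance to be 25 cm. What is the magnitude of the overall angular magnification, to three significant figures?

Objective: 1/d_i = 1/f_obj - 1/d_o = 1/2 - 1/2.26 = 0.05752 cm^-1, so d_i = 17.385 cm.
m_obj = -d_i/d_o = -17.385/2.26 = -7.692.
Eyepiece angular magnification (image at infinity): M_eye = D/f_e = 25/3 = 8.333.
Overall M = m_obj x M_eye = (-7.692)(8.333) = -64.10.
|M| = 64.10.

64.1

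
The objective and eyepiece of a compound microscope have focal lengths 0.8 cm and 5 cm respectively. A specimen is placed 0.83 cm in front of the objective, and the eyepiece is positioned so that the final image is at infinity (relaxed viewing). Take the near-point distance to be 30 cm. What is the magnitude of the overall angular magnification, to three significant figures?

Objective: 1/d_i = 1/f_obj - 1/d_o = 1/0.8 - 1/0.83 = 0.04518 cm^-1, so d_i = 22.133 cm.
m_obj = -d_i/d_o = -22.133/0.83 = -26.667.
Eyepiece angular magnification (image at infinity): M_eye = D/f_e = 30/5 = 6.000.
Overall M = m_obj x M_eye = (-26.667)(6.000) = -160.00.
|M| = 160.00.

160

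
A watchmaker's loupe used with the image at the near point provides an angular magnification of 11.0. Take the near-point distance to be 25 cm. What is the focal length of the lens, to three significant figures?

For the image at the near point, M = 1 + D/f.
f = D/(M - 1) = 25/(11.0 - 1) = 2.500 cm.

2.50 cm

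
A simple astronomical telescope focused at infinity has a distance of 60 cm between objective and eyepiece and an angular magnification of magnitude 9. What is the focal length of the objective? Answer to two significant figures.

54 cm

In normal adjustment the tube length equals f_obj + f_eye and |M| = f_obj/f_eye.
So f_obj = 9 f_eye and 9 f_eye + f_eye = 60 cm, giving f_eye = 60/10 = 6.000 cm and f_obj = 54.000 cm.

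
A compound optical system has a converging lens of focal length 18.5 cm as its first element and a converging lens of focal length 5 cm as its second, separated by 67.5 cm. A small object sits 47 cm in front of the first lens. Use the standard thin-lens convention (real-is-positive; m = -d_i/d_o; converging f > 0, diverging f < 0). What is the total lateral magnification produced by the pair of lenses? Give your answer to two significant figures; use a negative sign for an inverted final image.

0.10

First lens: d_i1 = 1/(1/18.5 - 1/47) = 30.509 cm.
m_1 = -(30.509)/47 = -0.6491.
The intermediate image is 30.509 cm to the right of lens 1, so d_o2 = L - d_i1 = 67.5 - 30.509 = 36.991 cm.
Second lens: d_i2 = 1/(1/5 - 1/(36.991)) = 5.781 cm.
m_2 = -(5.781)/(36.991) = -0.1563.
Total m = m_1 x m_2 = (-0.6491)(-0.1563) = 0.1015.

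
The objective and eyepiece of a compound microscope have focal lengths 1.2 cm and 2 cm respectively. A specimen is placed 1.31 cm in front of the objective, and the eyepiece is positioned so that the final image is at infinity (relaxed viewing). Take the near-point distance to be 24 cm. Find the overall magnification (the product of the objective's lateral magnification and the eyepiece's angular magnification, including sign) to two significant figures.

Objective: 1/d_i = 1/f_obj - 1/d_o = 1/1.2 - 1/1.31 = 0.06997 cm^-1, so d_i = 14.291 cm.
m_obj = -d_i/d_o = -14.291/1.31 = -10.909.
Eyepiece angular magnification (image at infinity): M_eye = D/f_e = 24/2 = 12.000.
Overall M = m_obj x M_eye = (-10.909)(12.000) = -130.91.

-130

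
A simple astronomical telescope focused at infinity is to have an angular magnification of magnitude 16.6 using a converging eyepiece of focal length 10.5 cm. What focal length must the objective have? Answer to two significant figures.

|M| = f_obj/|f_eye|, so f_obj = |M| x |f_eye| = 16.6 x 10.5 = 174.300 cm.

170 cm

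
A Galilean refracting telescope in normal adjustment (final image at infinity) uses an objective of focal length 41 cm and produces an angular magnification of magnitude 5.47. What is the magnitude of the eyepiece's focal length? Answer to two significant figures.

|M| = f_obj/|f_eye|, so |f_eye| = f_obj/|M| = 41/5.47 = 7.495 cm.
(The eyepiece is diverging, so its signed focal length is -7.495 cm.)

7.5 cm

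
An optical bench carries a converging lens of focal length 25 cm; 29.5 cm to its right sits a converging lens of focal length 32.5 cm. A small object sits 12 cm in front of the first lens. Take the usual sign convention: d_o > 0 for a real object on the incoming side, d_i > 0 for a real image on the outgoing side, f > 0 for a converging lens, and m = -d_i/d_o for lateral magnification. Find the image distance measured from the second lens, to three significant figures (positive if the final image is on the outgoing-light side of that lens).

Lens 1: 1/d_i1 = 1/f_1 - 1/d_o1 = 1/25 - 1/12 = -0.04333 cm^-1, so d_i1 = -23.077 cm.
The intermediate image is virtual, 23.077 cm to the left of lens 1, so d_o2 = L - d_i1 = 29.5 - (-23.077) = 52.577 cm.
Lens 2: 1/d_i2 = 1/f_2 - 1/d_o2 = 1/32.5 - 1/(52.577) = 0.01175 cm^-1, so d_i2 = 85.110 cm.

85.1 cm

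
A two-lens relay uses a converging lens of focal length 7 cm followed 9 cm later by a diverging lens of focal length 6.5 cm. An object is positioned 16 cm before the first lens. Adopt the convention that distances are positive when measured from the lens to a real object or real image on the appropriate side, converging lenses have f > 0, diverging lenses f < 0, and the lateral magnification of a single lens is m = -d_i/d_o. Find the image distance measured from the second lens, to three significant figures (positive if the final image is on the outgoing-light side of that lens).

7.33 cm

Lens 1: 1/d_i1 = 1/f_1 - 1/d_o1 = 1/7 - 1/16 = 0.08036 cm^-1, so d_i1 = 12.444 cm.
Since 12.444 cm > 9 cm, the first image lies past the second lens and serves as a virtual object: d_o2 = L - d_i1 = -3.444 cm.
Lens 2: 1/d_i2 = 1/f_2 - 1/d_o2 = 1/(-6.5) - 1/(-3.444) = 0.13648 cm^-1, so d_i2 = 7.327 cm.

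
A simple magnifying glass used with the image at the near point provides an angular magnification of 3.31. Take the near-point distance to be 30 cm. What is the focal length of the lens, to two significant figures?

For the image at the near point, M = 1 + D/f.
f = D/(M - 1) = 30/(3.31 - 1) = 12.987 cm.

13 cm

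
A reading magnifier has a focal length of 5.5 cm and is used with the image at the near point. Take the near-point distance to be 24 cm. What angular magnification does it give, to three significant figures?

M = 1 + D/f = 1 + 24/5.5 = 5.364.

5.36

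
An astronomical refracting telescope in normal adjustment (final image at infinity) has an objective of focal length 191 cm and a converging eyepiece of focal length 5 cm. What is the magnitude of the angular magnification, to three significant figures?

38.2

|M| = f_obj/|f_eye| = 191/5 = 38.200.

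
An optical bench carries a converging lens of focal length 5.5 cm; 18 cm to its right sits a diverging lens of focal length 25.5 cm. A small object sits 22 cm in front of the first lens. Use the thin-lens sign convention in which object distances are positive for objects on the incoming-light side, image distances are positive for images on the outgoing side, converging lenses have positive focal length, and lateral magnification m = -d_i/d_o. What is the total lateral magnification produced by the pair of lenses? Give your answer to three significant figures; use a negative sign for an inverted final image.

-0.235

Applying the thin-lens equation to the first lens, 1/5.5 = 1/22 + 1/d_i1, which gives d_i1 = 7.333 cm.
Its lateral magnification is m_1 = -d_i1/d_o1 = -(7.333)/22 = -0.3333.
Object distance for lens 2: d_o2 = 18 - 7.333 = 10.667 cm.
Applying the thin-lens equation again with f_2 = -25.5 cm and d_o2 = 10.667 cm gives d_i2 = -7.521 cm.
m_2 = -(-7.521)/(10.667) = 0.7051.
Overall magnification: m = m_1 m_2 = -0.2350.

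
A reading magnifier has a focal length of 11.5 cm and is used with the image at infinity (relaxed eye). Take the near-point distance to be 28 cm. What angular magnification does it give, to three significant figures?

M = D/f = 28/11.5 = 2.435.

2.43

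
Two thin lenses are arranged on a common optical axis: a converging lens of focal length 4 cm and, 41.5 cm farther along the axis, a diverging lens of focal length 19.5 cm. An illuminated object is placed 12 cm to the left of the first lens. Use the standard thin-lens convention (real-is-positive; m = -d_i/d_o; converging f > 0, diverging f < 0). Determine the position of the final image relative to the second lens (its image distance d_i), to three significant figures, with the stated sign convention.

-12.6 cm

Lens 1: 1/d_i1 = 1/f_1 - 1/d_o1 = 1/4 - 1/12 = 0.16667 cm^-1, so d_i1 = 6.000 cm.
The intermediate image is 6.000 cm to the right of lens 1, so d_o2 = L - d_i1 = 41.5 - 6.000 = 35.500 cm.
Lens 2: 1/d_i2 = 1/f_2 - 1/d_o2 = 1/(-19.5) - 1/(35.500) = -0.07945 cm^-1, so d_i2 = -12.586 cm.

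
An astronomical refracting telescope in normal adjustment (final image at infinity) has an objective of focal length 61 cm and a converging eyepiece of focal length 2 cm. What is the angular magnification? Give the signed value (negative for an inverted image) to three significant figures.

M = -f_obj/f_eye = -61/(2) = -30.500.

-30.5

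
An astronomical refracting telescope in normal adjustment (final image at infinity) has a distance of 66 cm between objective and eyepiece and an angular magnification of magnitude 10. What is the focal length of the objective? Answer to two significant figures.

60 cm

In normal adjustment the tube length equals f_obj + f_eye and |M| = f_obj/f_eye.
So f_obj = 10 f_eye and 10 f_eye + f_eye = 66 cm, giving f_eye = 66/11 = 6.000 cm and f_obj = 60.000 cm.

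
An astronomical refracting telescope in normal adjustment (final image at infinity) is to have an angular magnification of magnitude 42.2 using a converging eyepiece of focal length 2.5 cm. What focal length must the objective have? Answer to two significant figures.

110 cm

|M| = f_obj/|f_eye|, so f_obj = |M| x |f_eye| = 42.2 x 2.5 = 105.500 cm.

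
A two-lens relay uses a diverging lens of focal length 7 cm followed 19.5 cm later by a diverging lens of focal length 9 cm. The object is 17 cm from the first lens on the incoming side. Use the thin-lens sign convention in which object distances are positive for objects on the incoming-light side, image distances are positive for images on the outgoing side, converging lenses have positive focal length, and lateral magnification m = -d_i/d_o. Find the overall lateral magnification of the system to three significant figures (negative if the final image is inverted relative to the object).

First lens: d_i1 = 1/(1/(-7) - 1/17) = -4.958 cm.
m_1 = -(-4.958)/17 = 0.2917.
With d_i1 < 0 the first image is virtual and lies on the object side; the object distance for lens 2 is d_o2 = 19.5 - (-4.958) = 24.458 cm.
Second lens: d_i2 = 1/(1/(-9) - 1/(24.458)) = -6.579 cm.
m_2 = -(-6.579)/(24.458) = 0.2690.
The system's lateral magnification is m_1 m_2 = (0.2917)(0.2690) = 0.0785.

0.0785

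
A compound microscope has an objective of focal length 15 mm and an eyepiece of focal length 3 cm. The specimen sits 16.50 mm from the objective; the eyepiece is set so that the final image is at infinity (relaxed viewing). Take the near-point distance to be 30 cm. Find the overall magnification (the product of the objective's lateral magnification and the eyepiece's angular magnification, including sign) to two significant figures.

-100

Convert to cm: f_obj = 15 mm = 1.5 cm; d_o = 16.50 mm = 1.65 cm.
Objective: 1/d_i = 1/f_obj - 1/d_o = 1/1.5 - 1/1.65 = 0.06061 cm^-1, so d_i = 16.500 cm.
m_obj = -d_i/d_o = -16.500/1.65 = -10.000.
Eyepiece angular magnification (image at infinity): M_eye = D/f_e = 30/3 = 10.000.
Overall M = m_obj x M_eye = (-10.000)(10.000) = -100.00.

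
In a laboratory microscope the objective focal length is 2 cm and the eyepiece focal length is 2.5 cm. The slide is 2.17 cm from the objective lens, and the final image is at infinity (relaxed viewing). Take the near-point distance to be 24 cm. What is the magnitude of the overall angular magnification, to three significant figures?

Objective: 1/d_i = 1/f_obj - 1/d_o = 1/2 - 1/2.17 = 0.03917 cm^-1, so d_i = 25.529 cm.
m_obj = -d_i/d_o = -25.529/2.17 = -11.765.
Eyepiece angular magnification (image at infinity): M_eye = D/f_e = 24/2.5 = 9.600.
Overall M = m_obj x M_eye = (-11.765)(9.600) = -112.94.
|M| = 112.94.

113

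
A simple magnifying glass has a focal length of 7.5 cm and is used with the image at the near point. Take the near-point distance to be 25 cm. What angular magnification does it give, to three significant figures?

4.33

M = 1 + D/f = 1 + 25/7.5 = 4.333.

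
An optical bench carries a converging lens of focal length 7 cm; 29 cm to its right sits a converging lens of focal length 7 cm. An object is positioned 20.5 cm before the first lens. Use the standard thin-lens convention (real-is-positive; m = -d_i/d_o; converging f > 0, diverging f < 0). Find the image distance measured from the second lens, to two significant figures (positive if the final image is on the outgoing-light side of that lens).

First lens: d_i1 = 1/(1/7 - 1/20.5) = 10.630 cm.
Object distance for lens 2: d_o2 = 29 - 10.630 = 18.370 cm.
Second lens: d_i2 = 1/(1/7 - 1/(18.370)) = 11.309 cm.

11 cm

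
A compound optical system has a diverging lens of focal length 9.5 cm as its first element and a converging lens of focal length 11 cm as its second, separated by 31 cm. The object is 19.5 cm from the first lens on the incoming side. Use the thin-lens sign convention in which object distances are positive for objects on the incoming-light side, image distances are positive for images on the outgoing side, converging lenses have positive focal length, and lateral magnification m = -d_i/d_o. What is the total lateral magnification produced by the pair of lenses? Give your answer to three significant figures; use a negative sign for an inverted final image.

First lens: d_i1 = 1/(1/(-9.5) - 1/19.5) = -6.388 cm.
m_1 = -(-6.388)/19.5 = 0.3276.
The intermediate image is virtual, 6.388 cm to the left of lens 1, so d_o2 = L - d_i1 = 31 - (-6.388) = 37.388 cm.
Second lens: d_i2 = 1/(1/11 - 1/(37.388)) = 15.585 cm.
m_2 = -(15.585)/(37.388) = -0.4169.
The system's lateral magnification is m_1 m_2 = (0.3276)(-0.4169) = -0.1366.

-0.137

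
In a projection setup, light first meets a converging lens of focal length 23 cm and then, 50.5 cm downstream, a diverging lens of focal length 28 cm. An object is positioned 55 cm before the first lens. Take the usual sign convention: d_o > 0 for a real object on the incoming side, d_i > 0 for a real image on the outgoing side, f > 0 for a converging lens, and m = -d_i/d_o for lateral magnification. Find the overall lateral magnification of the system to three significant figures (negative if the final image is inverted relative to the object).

Applying the thin-lens equation to the first lens, 1/23 = 1/55 + 1/d_i1, which gives d_i1 = 39.531 cm.
Its lateral magnification is m_1 = -d_i1/d_o1 = -(39.531)/55 = -0.7188.
That image sits 10.969 cm in front of the second lens, so d_o2 = 10.969 cm.
Applying the thin-lens equation again with f_2 = -28 cm and d_o2 = 10.969 cm gives d_i2 = -7.881 cm.
m_2 = -(-7.881)/(10.969) = 0.7185.
Total m = m_1 x m_2 = (-0.7188)(0.7185) = -0.5164.

-0.516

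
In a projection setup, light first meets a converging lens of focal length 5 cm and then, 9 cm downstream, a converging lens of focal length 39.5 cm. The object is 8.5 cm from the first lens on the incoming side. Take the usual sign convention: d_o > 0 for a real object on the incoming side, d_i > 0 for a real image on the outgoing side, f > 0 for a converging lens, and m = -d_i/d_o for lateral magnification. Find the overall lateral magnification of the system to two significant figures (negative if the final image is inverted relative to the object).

-1.3

Lens 1: 1/d_i1 = 1/f_1 - 1/d_o1 = 1/5 - 1/8.5 = 0.08235 cm^-1, so d_i1 = 12.143 cm.
m_1 = -(12.143)/8.5 = -1.4286.
Since 12.143 cm > 9 cm, the first image lies past the second lens and serves as a virtual object: d_o2 = L - d_i1 = -3.143 cm.
Lens 2: 1/d_i2 = 1/f_2 - 1/d_o2 = 1/39.5 - 1/(-3.143) = 0.34350 cm^-1, so d_i2 = 2.911 cm.
m_2 = -(2.911)/(-3.143) = 0.9263.
Overall magnification: m = m_1 m_2 = -1.3233.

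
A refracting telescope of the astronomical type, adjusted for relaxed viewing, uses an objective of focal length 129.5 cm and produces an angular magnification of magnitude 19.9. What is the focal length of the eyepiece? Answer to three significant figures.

6.51 cm

|M| = f_obj/f_eye, so f_eye = f_obj/|M| = 129.5/19.9 = 6.508 cm.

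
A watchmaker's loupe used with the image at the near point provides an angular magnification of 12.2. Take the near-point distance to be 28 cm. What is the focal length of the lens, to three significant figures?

2.50 cm

For the image at the near point, M = 1 + D/f.
f = D/(M - 1) = 28/(12.2 - 1) = 2.500 cm.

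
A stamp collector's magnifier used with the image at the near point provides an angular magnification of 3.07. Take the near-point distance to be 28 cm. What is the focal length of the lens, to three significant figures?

13.5 cm

For the image at the near point, M = 1 + D/f.
f = D/(M - 1) = 28/(3.07 - 1) = 13.527 cm.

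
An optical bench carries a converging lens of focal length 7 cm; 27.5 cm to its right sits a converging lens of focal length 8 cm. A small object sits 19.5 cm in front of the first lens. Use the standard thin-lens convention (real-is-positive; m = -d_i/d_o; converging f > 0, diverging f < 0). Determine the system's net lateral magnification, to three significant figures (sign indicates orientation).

Lens 1: 1/d_i1 = 1/f_1 - 1/d_o1 = 1/7 - 1/19.5 = 0.09158 cm^-1, so d_i1 = 10.920 cm.
m_1 = -(10.920)/19.5 = -0.5600.
The intermediate image is 10.920 cm to the right of lens 1, so d_o2 = L - d_i1 = 27.5 - 10.920 = 16.580 cm.
Lens 2: 1/d_i2 = 1/f_2 - 1/d_o2 = 1/8 - 1/(16.580) = 0.06469 cm^-1, so d_i2 = 15.459 cm.
m_2 = -(15.459)/(16.580) = -0.9324.
Overall magnification: m = m_1 m_2 = 0.5221.

0.522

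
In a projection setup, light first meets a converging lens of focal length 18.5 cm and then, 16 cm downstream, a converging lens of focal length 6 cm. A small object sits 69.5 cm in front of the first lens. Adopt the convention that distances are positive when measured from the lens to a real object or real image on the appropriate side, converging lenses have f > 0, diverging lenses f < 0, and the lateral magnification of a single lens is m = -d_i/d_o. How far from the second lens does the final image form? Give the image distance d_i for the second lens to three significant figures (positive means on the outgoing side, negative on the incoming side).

3.63 cm

Lens 1: 1/d_i1 = 1/f_1 - 1/d_o1 = 1/18.5 - 1/69.5 = 0.03967 cm^-1, so d_i1 = 25.211 cm.
Since 25.211 cm > 16 cm, the first image lies past the second lens and serves as a virtual object: d_o2 = L - d_i1 = -9.211 cm.
Lens 2: 1/d_i2 = 1/f_2 - 1/d_o2 = 1/6 - 1/(-9.211) = 0.27524 cm^-1, so d_i2 = 3.633 cm.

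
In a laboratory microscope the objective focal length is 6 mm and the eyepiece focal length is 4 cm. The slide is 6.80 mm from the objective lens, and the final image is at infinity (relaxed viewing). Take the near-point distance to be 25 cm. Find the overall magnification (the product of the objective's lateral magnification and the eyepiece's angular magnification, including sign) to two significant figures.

-47

Convert to cm: f_obj = 6 mm = 0.6 cm; d_o = 6.80 mm = 0.68 cm.
Objective: 1/d_i = 1/f_obj - 1/d_o = 1/0.6 - 1/0.68 = 0.19608 cm^-1, so d_i = 5.100 cm.
m_obj = -d_i/d_o = -5.100/0.68 = -7.500.
Eyepiece angular magnification (image at infinity): M_eye = D/f_e = 25/4 = 6.250.
Overall M = m_obj x M_eye = (-7.500)(6.250) = -46.87.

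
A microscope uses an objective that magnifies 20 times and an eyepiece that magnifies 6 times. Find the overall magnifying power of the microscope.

120

The overall magnification of a compound microscope is the product of the objective and eyepiece magnifications:
M = M_obj x M_eye = 20 x 6 = 120.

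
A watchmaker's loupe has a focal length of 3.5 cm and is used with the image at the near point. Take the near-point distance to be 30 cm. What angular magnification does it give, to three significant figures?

M = 1 + D/f = 1 + 30/3.5 = 9.571.

9.57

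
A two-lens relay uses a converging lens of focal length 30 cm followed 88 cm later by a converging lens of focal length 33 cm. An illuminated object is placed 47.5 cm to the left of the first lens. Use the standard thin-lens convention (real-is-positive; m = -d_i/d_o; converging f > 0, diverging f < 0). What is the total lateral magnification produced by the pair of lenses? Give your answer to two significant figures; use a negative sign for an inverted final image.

Applying the thin-lens equation to the first lens, 1/30 = 1/47.5 + 1/d_i1, which gives d_i1 = 81.429 cm.
Its lateral magnification is m_1 = -d_i1/d_o1 = -(81.429)/47.5 = -1.7143.
That image sits 6.571 cm in front of the second lens, so d_o2 = 6.571 cm.
Applying the thin-lens equation again with f_2 = 33 cm and d_o2 = 6.571 cm gives d_i2 = -8.205 cm.
m_2 = -(-8.205)/(6.571) = 1.2486.
Total m = m_1 x m_2 = (-1.7143)(1.2486) = -2.1405.

-2.1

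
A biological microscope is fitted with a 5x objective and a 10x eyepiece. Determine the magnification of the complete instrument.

50

The overall magnification of a compound microscope is the product of the objective and eyepiece magnifications:
M = M_obj x M_eye = 5 x 10 = 50.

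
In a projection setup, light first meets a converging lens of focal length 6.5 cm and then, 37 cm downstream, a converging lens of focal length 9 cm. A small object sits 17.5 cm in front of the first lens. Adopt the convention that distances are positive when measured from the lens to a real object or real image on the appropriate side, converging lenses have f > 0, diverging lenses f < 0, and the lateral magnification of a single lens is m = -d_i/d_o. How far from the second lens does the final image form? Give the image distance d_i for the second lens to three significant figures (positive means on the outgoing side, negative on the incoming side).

Lens 1: 1/d_i1 = 1/f_1 - 1/d_o1 = 1/6.5 - 1/17.5 = 0.09670 cm^-1, so d_i1 = 10.341 cm.
The intermediate image is 10.341 cm to the right of lens 1, so d_o2 = L - d_i1 = 37 - 10.341 = 26.659 cm.
Lens 2: 1/d_i2 = 1/f_2 - 1/d_o2 = 1/9 - 1/(26.659) = 0.07360 cm^-1, so d_i2 = 13.587 cm.

13.6 cm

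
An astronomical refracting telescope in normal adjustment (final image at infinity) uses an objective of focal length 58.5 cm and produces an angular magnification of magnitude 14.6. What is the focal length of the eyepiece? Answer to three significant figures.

4.01 cm

|M| = f_obj/f_eye, so f_eye = f_obj/|M| = 58.5/14.6 = 4.007 cm.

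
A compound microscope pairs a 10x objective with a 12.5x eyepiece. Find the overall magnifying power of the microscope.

The overall magnification of a compound microscope is the product of the objective and eyepiece magnifications:
M = M_obj x M_eye = 10 x 12.5 = 125.

125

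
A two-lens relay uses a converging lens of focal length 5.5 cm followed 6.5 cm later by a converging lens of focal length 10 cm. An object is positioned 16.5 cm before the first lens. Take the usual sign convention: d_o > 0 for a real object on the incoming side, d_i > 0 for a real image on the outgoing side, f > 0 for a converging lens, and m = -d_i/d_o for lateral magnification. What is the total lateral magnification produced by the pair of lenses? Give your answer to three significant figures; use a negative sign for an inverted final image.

First lens: d_i1 = 1/(1/5.5 - 1/16.5) = 8.250 cm.
m_1 = -(8.250)/16.5 = -0.5000.
Since 8.250 cm > 6.5 cm, the first image lies past the second lens and serves as a virtual object: d_o2 = L - d_i1 = -1.750 cm.
Second lens: d_i2 = 1/(1/10 - 1/(-1.750)) = 1.489 cm.
m_2 = -(1.489)/(-1.750) = 0.8511.
Overall magnification: m = m_1 m_2 = -0.4255.

-0.426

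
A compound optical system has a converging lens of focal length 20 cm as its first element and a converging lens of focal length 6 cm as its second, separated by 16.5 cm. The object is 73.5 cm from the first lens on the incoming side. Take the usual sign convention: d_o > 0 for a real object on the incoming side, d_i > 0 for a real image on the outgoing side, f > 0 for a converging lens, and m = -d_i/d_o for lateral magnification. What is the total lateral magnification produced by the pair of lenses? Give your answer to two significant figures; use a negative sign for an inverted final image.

First lens: d_i1 = 1/(1/20 - 1/73.5) = 27.477 cm.
m_1 = -(27.477)/73.5 = -0.3738.
This image would form 27.477 cm past lens 1, i.e. 10.977 cm beyond lens 2, so it is a virtual object for lens 2: d_o2 = 16.5 - 27.477 = -10.977 cm.
Second lens: d_i2 = 1/(1/6 - 1/(-10.977)) = 3.879 cm.
m_2 = -(3.879)/(-10.977) = 0.3534.
Overall magnification: m = m_1 m_2 = -0.1321.

-0.13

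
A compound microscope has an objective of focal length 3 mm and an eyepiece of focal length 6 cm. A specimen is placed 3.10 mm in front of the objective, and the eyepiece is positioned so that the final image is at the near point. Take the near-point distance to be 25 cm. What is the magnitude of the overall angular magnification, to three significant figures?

155

Convert to cm: f_obj = 3 mm = 0.3 cm; d_o = 3.10 mm = 0.31 cm.
Objective: 1/d_i = 1/f_obj - 1/d_o = 1/0.3 - 1/0.31 = 0.10753 cm^-1, so d_i = 9.300 cm.
m_obj = -d_i/d_o = -9.300/0.31 = -30.000.
Eyepiece angular magnification (image at near point): M_eye = 1 + D/f_e = 1 + 25/6 = 5.167.
Overall M = m_obj x M_eye = (-30.000)(5.167) = -155.00.
|M| = 155.00.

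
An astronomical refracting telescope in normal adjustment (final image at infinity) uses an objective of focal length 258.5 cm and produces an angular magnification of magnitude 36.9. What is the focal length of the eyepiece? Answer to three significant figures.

|M| = f_obj/f_eye, so f_eye = f_obj/|M| = 258.5/36.9 = 7.005 cm.

7.01 cm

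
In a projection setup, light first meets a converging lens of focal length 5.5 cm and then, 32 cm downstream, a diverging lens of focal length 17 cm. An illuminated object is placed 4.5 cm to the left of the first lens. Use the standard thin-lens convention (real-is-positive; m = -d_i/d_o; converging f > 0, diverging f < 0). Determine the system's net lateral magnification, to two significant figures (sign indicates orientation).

1.3

Applying the thin-lens equation to the first lens, 1/5.5 = 1/4.5 + 1/d_i1, which gives d_i1 = -24.750 cm.
Its lateral magnification is m_1 = -d_i1/d_o1 = -(-24.750)/4.5 = 5.5000.
The intermediate image is virtual, 24.750 cm to the left of lens 1, so d_o2 = L - d_i1 = 32 - (-24.750) = 56.750 cm.
Applying the thin-lens equation again with f_2 = -17 cm and d_o2 = 56.750 cm gives d_i2 = -13.081 cm.
m_2 = -(-13.081)/(56.750) = 0.2305.
The system's lateral magnification is m_1 m_2 = (5.5000)(0.2305) = 1.2678.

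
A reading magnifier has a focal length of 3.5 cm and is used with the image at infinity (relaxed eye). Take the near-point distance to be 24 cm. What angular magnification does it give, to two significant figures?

6.9

M = D/f = 24/3.5 = 6.857.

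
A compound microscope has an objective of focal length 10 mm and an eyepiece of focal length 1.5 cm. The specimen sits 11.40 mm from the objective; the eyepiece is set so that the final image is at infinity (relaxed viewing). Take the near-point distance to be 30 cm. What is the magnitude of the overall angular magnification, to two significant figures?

140

Convert to cm: f_obj = 10 mm = 1 cm; d_o = 11.40 mm = 1.14 cm.
Objective: 1/d_i = 1/f_obj - 1/d_o = 1/1 - 1/1.14 = 0.12281 cm^-1, so d_i = 8.143 cm.
m_obj = -d_i/d_o = -8.143/1.14 = -7.143.
Eyepiece angular magnification (image at infinity): M_eye = D/f_e = 30/1.5 = 20.000.
Overall M = m_obj x M_eye = (-7.143)(20.000) = -142.86.
|M| = 142.86.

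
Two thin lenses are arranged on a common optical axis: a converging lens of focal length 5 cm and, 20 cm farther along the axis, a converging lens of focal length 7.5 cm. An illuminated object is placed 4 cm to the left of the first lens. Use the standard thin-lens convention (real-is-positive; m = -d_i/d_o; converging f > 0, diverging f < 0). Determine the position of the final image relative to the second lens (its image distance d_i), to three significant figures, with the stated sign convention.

First lens: d_i1 = 1/(1/5 - 1/4) = -20.000 cm.
With d_i1 < 0 the first image is virtual and lies on the object side; the object distance for lens 2 is d_o2 = 20 - (-20.000) = 40.000 cm.
Second lens: d_i2 = 1/(1/7.5 - 1/(40.000)) = 9.231 cm.

9.23 cm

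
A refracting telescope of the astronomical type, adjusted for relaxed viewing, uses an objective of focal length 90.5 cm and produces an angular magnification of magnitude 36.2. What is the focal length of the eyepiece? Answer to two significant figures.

|M| = f_obj/f_eye, so f_eye = f_obj/|M| = 90.5/36.2 = 2.500 cm.

2.5 cm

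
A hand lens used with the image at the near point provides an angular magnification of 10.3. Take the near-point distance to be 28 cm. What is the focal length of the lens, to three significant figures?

For the image at the near point, M = 1 + D/f.
f = D/(M - 1) = 28/(10.3 - 1) = 3.011 cm.

3.01 cm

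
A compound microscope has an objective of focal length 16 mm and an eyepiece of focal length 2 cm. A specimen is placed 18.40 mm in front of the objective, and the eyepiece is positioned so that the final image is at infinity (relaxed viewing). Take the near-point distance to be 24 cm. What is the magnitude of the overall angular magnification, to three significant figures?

Convert to cm: f_obj = 16 mm = 1.6 cm; d_o = 18.40 mm = 1.84 cm.
Objective: 1/d_i = 1/f_obj - 1/d_o = 1/1.6 - 1/1.84 = 0.08152 cm^-1, so d_i = 12.267 cm.
m_obj = -d_i/d_o = -12.267/1.84 = -6.667.
Eyepiece angular magnification (image at infinity): M_eye = D/f_e = 24/2 = 12.000.
Overall M = m_obj x M_eye = (-6.667)(12.000) = -80.00.
|M| = 80.00.

80.0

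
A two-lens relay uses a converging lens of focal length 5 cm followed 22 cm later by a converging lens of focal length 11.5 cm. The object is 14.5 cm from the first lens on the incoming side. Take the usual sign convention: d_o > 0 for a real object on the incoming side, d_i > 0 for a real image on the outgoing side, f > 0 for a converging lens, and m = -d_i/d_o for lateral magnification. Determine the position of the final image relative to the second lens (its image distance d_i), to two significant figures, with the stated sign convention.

Lens 1: 1/d_i1 = 1/f_1 - 1/d_o1 = 1/5 - 1/14.5 = 0.13103 cm^-1, so d_i1 = 7.632 cm.
Object distance for lens 2: d_o2 = 22 - 7.632 = 14.368 cm.
Lens 2: 1/d_i2 = 1/f_2 - 1/d_o2 = 1/11.5 - 1/(14.368) = 0.01736 cm^-1, so d_i2 = 57.606 cm.

58 cm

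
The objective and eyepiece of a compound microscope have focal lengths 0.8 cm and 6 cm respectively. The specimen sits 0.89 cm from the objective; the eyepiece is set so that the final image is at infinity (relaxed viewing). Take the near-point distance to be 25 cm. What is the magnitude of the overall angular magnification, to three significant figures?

Objective: 1/d_i = 1/f_obj - 1/d_o = 1/0.8 - 1/0.89 = 0.12640 cm^-1, so d_i = 7.911 cm.
m_obj = -d_i/d_o = -7.911/0.89 = -8.889.
Eyepiece angular magnification (image at infinity): M_eye = D/f_e = 25/6 = 4.167.
Overall M = m_obj x M_eye = (-8.889)(4.167) = -37.04.
|M| = 37.04.

37.0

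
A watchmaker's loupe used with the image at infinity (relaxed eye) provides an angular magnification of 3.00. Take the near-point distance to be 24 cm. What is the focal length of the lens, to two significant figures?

For the image at infinity, M = D/f.
f = D/M = 24/3.0 = 8.000 cm.

8.0 cm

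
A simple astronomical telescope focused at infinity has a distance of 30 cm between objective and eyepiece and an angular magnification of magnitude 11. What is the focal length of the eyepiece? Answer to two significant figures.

In normal adjustment the tube length equals f_obj + f_eye and |M| = f_obj/f_eye.
So f_obj = 11 f_eye and 11 f_eye + f_eye = 30 cm, giving f_eye = 30/12 = 2.500 cm and f_obj = 27.500 cm.

2.5 cm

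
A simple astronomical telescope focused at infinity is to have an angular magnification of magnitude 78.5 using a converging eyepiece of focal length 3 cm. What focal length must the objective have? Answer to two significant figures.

|M| = f_obj/|f_eye|, so f_obj = |M| x |f_eye| = 78.5 x 3 = 235.500 cm.

240 cm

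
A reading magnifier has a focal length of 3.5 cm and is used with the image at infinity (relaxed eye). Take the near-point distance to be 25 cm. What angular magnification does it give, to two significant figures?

M = D/f = 25/3.5 = 7.143.

7.1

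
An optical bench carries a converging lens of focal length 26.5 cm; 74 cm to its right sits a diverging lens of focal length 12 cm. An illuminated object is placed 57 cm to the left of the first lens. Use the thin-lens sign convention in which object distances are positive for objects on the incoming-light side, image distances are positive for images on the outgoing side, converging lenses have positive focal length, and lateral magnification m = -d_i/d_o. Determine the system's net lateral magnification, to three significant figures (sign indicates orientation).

Applying the thin-lens equation to the first lens, 1/26.5 = 1/57 + 1/d_i1, which gives d_i1 = 49.525 cm.
Its lateral magnification is m_1 = -d_i1/d_o1 = -(49.525)/57 = -0.8689.
That image sits 24.475 cm in front of the second lens, so d_o2 = 24.475 cm.
Applying the thin-lens equation again with f_2 = -12 cm and d_o2 = 24.475 cm gives d_i2 = -8.052 cm.
m_2 = -(-8.052)/(24.475) = 0.3290.
Overall magnification: m = m_1 m_2 = -0.2858.

-0.286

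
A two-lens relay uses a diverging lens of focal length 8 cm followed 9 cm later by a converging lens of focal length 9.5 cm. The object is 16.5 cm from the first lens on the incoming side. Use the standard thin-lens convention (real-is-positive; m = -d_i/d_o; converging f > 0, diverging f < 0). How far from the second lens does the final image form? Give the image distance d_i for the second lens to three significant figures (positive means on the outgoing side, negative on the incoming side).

28.0 cm

Lens 1: 1/d_i1 = 1/f_1 - 1/d_o1 = 1/(-8) - 1/16.5 = -0.18561 cm^-1, so d_i1 = -5.388 cm.
With d_i1 < 0 the first image is virtual and lies on the object side; the object distance for lens 2 is d_o2 = 9 - (-5.388) = 14.388 cm.
Lens 2: 1/d_i2 = 1/f_2 - 1/d_o2 = 1/9.5 - 1/(14.388) = 0.03576 cm^-1, so d_i2 = 27.965 cm.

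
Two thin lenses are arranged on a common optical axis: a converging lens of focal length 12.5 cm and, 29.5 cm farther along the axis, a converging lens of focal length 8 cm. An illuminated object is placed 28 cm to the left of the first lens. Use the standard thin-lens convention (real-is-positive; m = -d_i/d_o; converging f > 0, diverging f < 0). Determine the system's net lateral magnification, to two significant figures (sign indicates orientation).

-6.0

Applying the thin-lens equation to the first lens, 1/12.5 = 1/28 + 1/d_i1, which gives d_i1 = 22.581 cm.
Its lateral magnification is m_1 = -d_i1/d_o1 = -(22.581)/28 = -0.8065.
That image sits 6.919 cm in front of the second lens, so d_o2 = 6.919 cm.
Applying the thin-lens equation again with f_2 = 8 cm and d_o2 = 6.919 cm gives d_i2 = -51.224 cm.
m_2 = -(-51.224)/(6.919) = 7.4030.
Overall magnification: m = m_1 m_2 = -5.9701.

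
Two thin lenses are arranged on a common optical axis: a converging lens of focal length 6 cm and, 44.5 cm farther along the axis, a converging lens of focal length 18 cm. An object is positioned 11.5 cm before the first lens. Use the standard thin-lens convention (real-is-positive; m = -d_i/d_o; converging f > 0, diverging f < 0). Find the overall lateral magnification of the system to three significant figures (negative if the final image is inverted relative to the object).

1.41

Applying the thin-lens equation to the first lens, 1/6 = 1/11.5 + 1/d_i1, which gives d_i1 = 12.545 cm.
Its lateral magnification is m_1 = -d_i1/d_o1 = -(12.545)/11.5 = -1.0909.
That image sits 31.955 cm in front of the second lens, so d_o2 = 31.955 cm.
Applying the thin-lens equation again with f_2 = 18 cm and d_o2 = 31.955 cm gives d_i2 = 41.218 cm.
m_2 = -(41.218)/(31.955) = -1.2899.
Overall magnification: m = m_1 m_2 = 1.4072.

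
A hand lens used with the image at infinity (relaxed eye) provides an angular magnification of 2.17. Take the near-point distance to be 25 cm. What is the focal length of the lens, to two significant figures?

12 cm

For the image at infinity, M = D/f.
f = D/M = 25/2.17 = 11.521 cm.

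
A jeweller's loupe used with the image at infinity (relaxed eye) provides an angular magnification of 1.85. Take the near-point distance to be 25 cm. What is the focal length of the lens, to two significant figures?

14 cm

For the image at infinity, M = D/f.
f = D/M = 25/1.85 = 13.514 cm.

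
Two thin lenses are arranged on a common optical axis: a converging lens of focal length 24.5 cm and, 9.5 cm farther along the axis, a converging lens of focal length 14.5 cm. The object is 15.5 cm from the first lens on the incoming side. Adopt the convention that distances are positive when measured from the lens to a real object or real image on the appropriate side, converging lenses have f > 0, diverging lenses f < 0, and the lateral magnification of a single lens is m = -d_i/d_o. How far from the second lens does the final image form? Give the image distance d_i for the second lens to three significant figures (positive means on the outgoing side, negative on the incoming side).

First lens: d_i1 = 1/(1/24.5 - 1/15.5) = -42.194 cm.
With d_i1 < 0 the first image is virtual and lies on the object side; the object distance for lens 2 is d_o2 = 9.5 - (-42.194) = 51.694 cm.
Second lens: d_i2 = 1/(1/14.5 - 1/(51.694)) = 20.153 cm.

20.2 cm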